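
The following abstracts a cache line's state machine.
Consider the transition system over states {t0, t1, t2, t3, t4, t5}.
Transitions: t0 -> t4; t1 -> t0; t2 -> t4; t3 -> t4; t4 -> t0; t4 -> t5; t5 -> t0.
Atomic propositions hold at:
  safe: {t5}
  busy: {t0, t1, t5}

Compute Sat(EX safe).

{t4}

Sat(EX safe) = {s : some successor in {t5}} = {t4}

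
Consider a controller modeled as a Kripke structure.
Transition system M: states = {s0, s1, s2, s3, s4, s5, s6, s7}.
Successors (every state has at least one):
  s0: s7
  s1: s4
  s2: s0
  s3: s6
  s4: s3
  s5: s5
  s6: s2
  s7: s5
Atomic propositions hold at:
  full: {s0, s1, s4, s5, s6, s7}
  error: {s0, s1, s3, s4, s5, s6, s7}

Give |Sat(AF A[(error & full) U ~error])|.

Sat(error & full) = {s0, s1, s4, s5, s6, s7}
Sat(~error) = {s2}
A[(error & full) U ~error]: least fixpoint, start Z0 = Sat(~error) = {s2}, add states in Sat(error & full) with every successor in Z. Z1 = {s2, s6}; fixed.
Sat(A[(error & full) U ~error]) = {s2, s6}
AF A[(error & full) U ~error]: least fixpoint, start Z0 = {s2, s6}, add states with every successor in Z. Z1 = {s2, s3, s6}; Z2 = {s2, s3, s4, s6}; Z3 = {s1, s2, s3, s4, s6}; fixed.
Sat(AF A[(error & full) U ~error]) = {s1, s2, s3, s4, s6}
|Sat(AF A[(error & full) U ~error])| = |{s1, s2, s3, s4, s6}| = 5.

5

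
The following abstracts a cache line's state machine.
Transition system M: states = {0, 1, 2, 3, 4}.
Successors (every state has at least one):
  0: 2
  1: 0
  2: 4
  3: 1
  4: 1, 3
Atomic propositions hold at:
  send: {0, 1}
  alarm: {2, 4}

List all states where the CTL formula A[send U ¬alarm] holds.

Sat(¬alarm) = {0, 1, 3}
A[send U ¬alarm]: least fixpoint, start Z0 = Sat(¬alarm) = {0, 1, 3}, add states in Sat(send) with every successor in Z. Already a fixed point.
Sat(A[send U ¬alarm]) = {0, 1, 3}

{0, 1, 3}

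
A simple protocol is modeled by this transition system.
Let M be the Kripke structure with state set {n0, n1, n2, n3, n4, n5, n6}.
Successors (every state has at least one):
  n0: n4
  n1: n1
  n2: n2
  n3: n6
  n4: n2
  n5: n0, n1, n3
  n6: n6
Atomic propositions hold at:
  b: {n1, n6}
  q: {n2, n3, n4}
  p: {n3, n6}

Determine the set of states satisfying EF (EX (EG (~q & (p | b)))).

Sat(~q) = {n0, n1, n5, n6}
Sat(p | b) = {n1, n3, n6}
Sat(~q & (p | b)) = {n1, n6}
EG (~q & (p | b)): greatest fixpoint, start Z0 = {n1, n6}, keep only states in Sat with some successor in Z. Already a fixed point.
Sat(EG (~q & (p | b))) = {n1, n6}
Sat(EX (EG (~q & (p | b)))) = {s : some successor in {n1, n6}} = {n1, n3, n5, n6}
EF (EX (EG (~q & (p | b)))): least fixpoint, start Z0 = {n1, n3, n5, n6}, add states with some successor in Z. Already a fixed point.
Sat(EF (EX (EG (~q & (p | b))))) = {n1, n3, n5, n6}

{n1, n3, n5, n6}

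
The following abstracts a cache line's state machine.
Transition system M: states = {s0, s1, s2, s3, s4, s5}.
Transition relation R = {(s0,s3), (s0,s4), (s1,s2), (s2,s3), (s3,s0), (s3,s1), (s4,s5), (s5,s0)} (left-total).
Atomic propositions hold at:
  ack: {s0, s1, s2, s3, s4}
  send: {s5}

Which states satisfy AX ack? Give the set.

Sat(AX ack) = {s : every successor in {s0, s1, s2, s3, s4}} = {s0, s1, s2, s3, s5}

{s0, s1, s2, s3, s5}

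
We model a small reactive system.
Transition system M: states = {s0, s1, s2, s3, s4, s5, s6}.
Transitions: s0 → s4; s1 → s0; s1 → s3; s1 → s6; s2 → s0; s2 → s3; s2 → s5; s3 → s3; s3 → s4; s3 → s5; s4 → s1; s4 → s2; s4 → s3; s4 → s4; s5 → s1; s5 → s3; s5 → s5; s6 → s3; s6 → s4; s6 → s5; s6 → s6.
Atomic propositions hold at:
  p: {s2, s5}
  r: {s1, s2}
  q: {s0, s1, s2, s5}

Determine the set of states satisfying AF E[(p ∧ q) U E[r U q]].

{s0, s1, s2, s5}

Sat(p ∧ q) = {s2, s5}
E[r U q]: least fixpoint, start Z0 = Sat(q) = {s0, s1, s2, s5}, add states in Sat(r) with some successor in Z. Already a fixed point.
Sat(E[r U q]) = {s0, s1, s2, s5}
E[(p ∧ q) U E[r U q]]: least fixpoint, start Z0 = Sat(E[r U q]) = {s0, s1, s2, s5}, add states in Sat(p ∧ q) with some successor in Z. Already a fixed point.
Sat(E[(p ∧ q) U E[r U q]]) = {s0, s1, s2, s5}
AF E[(p ∧ q) U E[r U q]]: least fixpoint, start Z0 = {s0, s1, s2, s5}, add states with every successor in Z. Already a fixed point.
Sat(AF E[(p ∧ q) U E[r U q]]) = {s0, s1, s2, s5}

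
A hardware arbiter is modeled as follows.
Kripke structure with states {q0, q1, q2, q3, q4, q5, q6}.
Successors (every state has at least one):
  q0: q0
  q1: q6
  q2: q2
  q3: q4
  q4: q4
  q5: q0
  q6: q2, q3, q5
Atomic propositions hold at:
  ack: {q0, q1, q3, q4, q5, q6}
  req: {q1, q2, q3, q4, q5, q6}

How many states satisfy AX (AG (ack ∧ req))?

2

Sat(ack ∧ req) = {q1, q3, q4, q5, q6}
AG (ack ∧ req): greatest fixpoint, start Z0 = {q1, q3, q4, q5, q6}, keep only states in Sat with every successor in Z. Z1 = {q1, q3, q4}; Z2 = {q3, q4}; fixed.
Sat(AG (ack ∧ req)) = {q3, q4}
Sat(AX (AG (ack ∧ req))) = {s : every successor in {q3, q4}} = {q3, q4}
|Sat(AX (AG (ack ∧ req)))| = |{q3, q4}| = 2.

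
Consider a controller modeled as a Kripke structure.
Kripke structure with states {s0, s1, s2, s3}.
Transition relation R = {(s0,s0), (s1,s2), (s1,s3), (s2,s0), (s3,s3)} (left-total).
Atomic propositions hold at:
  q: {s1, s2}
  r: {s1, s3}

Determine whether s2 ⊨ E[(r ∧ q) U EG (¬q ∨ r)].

No

Sat(r ∧ q) = {s1}
Sat(¬q) = {s0, s3}
Sat(¬q ∨ r) = {s0, s1, s3}
EG (¬q ∨ r): greatest fixpoint, start Z0 = {s0, s1, s3}, keep only states in Sat with some successor in Z. Already a fixed point.
Sat(EG (¬q ∨ r)) = {s0, s1, s3}
E[(r ∧ q) U EG (¬q ∨ r)]: least fixpoint, start Z0 = Sat(EG (¬q ∨ r)) = {s0, s1, s3}, add states in Sat(r ∧ q) with some successor in Z. Already a fixed point.
Sat(E[(r ∧ q) U EG (¬q ∨ r)]) = {s0, s1, s3}
s2 ∉ Sat(E[(r ∧ q) U EG (¬q ∨ r)]) = {s0, s1, s3}, so the formula does not hold at s2.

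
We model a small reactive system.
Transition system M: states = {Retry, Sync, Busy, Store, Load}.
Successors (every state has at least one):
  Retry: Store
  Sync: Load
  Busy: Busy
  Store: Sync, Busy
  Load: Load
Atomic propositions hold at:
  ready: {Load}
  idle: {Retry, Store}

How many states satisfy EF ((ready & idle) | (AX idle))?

1

Sat(ready & idle) = ∅
Sat(AX idle) = {s : every successor in {Retry, Store}} = {Retry}
Sat((ready & idle) | (AX idle)) = {Retry}
EF ((ready & idle) | (AX idle)): least fixpoint, start Z0 = {Retry}, add states with some successor in Z. Already a fixed point.
Sat(EF ((ready & idle) | (AX idle))) = {Retry}
|Sat(EF ((ready & idle) | (AX idle)))| = |{Retry}| = 1.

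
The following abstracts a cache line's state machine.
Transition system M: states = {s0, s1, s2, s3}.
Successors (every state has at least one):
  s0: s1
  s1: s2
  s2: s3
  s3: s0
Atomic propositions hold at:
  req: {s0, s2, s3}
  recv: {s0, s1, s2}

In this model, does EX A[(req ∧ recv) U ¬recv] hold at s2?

Sat(req ∧ recv) = {s0, s2}
Sat(¬recv) = {s3}
A[(req ∧ recv) U ¬recv]: least fixpoint, start Z0 = Sat(¬recv) = {s3}, add states in Sat(req ∧ recv) with every successor in Z. Z1 = {s2, s3}; fixed.
Sat(A[(req ∧ recv) U ¬recv]) = {s2, s3}
Sat(EX A[(req ∧ recv) U ¬recv]) = {s : some successor in {s2, s3}} = {s1, s2}
s2 ∈ Sat(EX A[(req ∧ recv) U ¬recv]) = {s1, s2}, so the formula holds at s2.

Yes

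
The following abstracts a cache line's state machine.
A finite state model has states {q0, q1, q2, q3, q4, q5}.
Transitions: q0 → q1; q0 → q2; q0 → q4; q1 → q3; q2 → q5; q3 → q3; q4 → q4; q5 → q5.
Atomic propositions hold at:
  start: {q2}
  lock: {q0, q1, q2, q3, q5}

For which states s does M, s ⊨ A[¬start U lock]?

{q0, q1, q2, q3, q5}

Sat(¬start) = {q0, q1, q3, q4, q5}
A[¬start U lock]: least fixpoint, start Z0 = Sat(lock) = {q0, q1, q2, q3, q5}, add states in Sat(¬start) with every successor in Z. Already a fixed point.
Sat(A[¬start U lock]) = {q0, q1, q2, q3, q5}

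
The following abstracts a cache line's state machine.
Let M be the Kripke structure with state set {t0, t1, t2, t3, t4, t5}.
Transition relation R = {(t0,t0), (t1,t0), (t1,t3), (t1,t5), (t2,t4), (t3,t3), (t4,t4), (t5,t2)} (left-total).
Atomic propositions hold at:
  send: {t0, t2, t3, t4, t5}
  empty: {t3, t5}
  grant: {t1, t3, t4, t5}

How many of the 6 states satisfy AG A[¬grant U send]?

Sat(¬grant) = {t0, t2}
A[¬grant U send]: least fixpoint, start Z0 = Sat(send) = {t0, t2, t3, t4, t5}, add states in Sat(¬grant) with every successor in Z. Already a fixed point.
Sat(A[¬grant U send]) = {t0, t2, t3, t4, t5}
AG A[¬grant U send]: greatest fixpoint, start Z0 = {t0, t2, t3, t4, t5}, keep only states in Sat with every successor in Z. Already a fixed point.
Sat(AG A[¬grant U send]) = {t0, t2, t3, t4, t5}
|Sat(AG A[¬grant U send])| = |{t0, t2, t3, t4, t5}| = 5.

5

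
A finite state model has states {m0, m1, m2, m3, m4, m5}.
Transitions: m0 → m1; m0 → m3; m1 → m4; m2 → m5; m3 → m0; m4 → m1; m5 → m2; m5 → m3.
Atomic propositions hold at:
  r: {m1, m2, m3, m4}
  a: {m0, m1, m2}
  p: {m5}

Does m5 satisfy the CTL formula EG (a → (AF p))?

AF p: least fixpoint, start Z0 = {m5}, add states with every successor in Z. Z1 = {m2, m5}; fixed.
Sat(AF p) = {m2, m5}
Sat(a → (AF p)) = {m2, m3, m4, m5}
EG (a → (AF p)): greatest fixpoint, start Z0 = {m2, m3, m4, m5}, keep only states in Sat with some successor in Z. Z1 = {m2, m5}; fixed.
Sat(EG (a → (AF p))) = {m2, m5}
m5 ∈ Sat(EG (a → (AF p))) = {m2, m5}, so the formula holds at m5.

Yes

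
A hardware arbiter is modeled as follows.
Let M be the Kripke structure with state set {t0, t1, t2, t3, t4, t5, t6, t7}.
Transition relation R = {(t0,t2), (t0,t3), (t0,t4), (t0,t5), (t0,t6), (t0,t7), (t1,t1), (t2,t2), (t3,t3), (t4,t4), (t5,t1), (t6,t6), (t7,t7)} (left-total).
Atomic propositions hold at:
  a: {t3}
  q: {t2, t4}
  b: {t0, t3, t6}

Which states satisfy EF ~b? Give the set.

{t0, t1, t2, t4, t5, t7}

Sat(~b) = {t1, t2, t4, t5, t7}
EF ~b: least fixpoint, start Z0 = {t1, t2, t4, t5, t7}, add states with some successor in Z. Z1 = {t0, t1, t2, t4, t5, t7}; fixed.
Sat(EF ~b) = {t0, t1, t2, t4, t5, t7}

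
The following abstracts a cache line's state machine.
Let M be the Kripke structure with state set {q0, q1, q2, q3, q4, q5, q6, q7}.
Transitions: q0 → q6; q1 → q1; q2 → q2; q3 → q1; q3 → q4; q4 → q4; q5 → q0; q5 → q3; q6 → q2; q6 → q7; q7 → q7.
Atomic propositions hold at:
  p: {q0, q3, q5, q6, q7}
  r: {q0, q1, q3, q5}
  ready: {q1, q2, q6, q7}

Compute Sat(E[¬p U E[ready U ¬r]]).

{q2, q4, q6, q7}

Sat(¬p) = {q1, q2, q4}
Sat(¬r) = {q2, q4, q6, q7}
E[ready U ¬r]: least fixpoint, start Z0 = Sat(¬r) = {q2, q4, q6, q7}, add states in Sat(ready) with some successor in Z. Already a fixed point.
Sat(E[ready U ¬r]) = {q2, q4, q6, q7}
E[¬p U E[ready U ¬r]]: least fixpoint, start Z0 = Sat(E[ready U ¬r]) = {q2, q4, q6, q7}, add states in Sat(¬p) with some successor in Z. Already a fixed point.
Sat(E[¬p U E[ready U ¬r]]) = {q2, q4, q6, q7}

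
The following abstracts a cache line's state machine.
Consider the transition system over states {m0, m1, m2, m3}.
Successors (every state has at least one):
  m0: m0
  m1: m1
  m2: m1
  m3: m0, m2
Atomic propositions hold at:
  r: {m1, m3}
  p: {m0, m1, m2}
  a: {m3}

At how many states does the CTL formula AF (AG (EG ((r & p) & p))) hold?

2

Sat(r & p) = {m1}
Sat((r & p) & p) = {m1}
EG ((r & p) & p): greatest fixpoint, start Z0 = {m1}, keep only states in Sat with some successor in Z. Already a fixed point.
Sat(EG ((r & p) & p)) = {m1}
AG (EG ((r & p) & p)): greatest fixpoint, start Z0 = {m1}, keep only states in Sat with every successor in Z. Already a fixed point.
Sat(AG (EG ((r & p) & p))) = {m1}
AF (AG (EG ((r & p) & p))): least fixpoint, start Z0 = {m1}, add states with every successor in Z. Z1 = {m1, m2}; fixed.
Sat(AF (AG (EG ((r & p) & p)))) = {m1, m2}
|Sat(AF (AG (EG ((r & p) & p))))| = |{m1, m2}| = 2.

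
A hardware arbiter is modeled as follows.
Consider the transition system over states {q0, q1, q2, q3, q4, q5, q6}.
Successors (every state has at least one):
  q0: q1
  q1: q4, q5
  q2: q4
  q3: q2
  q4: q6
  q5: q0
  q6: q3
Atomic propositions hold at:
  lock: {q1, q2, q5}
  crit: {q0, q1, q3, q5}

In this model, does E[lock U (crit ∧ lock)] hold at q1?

Sat(crit ∧ lock) = {q1, q5}
E[lock U (crit ∧ lock)]: least fixpoint, start Z0 = Sat((crit ∧ lock)) = {q1, q5}, add states in Sat(lock) with some successor in Z. Already a fixed point.
Sat(E[lock U (crit ∧ lock)]) = {q1, q5}
q1 ∈ Sat(E[lock U (crit ∧ lock)]) = {q1, q5}, so the formula holds at q1.

Yes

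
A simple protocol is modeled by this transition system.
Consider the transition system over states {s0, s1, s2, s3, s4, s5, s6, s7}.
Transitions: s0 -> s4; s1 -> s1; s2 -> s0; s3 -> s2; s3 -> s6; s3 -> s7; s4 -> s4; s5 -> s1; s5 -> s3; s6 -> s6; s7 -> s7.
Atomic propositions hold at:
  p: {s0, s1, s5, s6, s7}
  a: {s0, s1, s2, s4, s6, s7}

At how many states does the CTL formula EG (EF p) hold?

EF p: least fixpoint, start Z0 = {s0, s1, s5, s6, s7}, add states with some successor in Z. Z1 = {s0, s1, s2, s3, s5, s6, s7}; fixed.
Sat(EF p) = {s0, s1, s2, s3, s5, s6, s7}
EG (EF p): greatest fixpoint, start Z0 = {s0, s1, s2, s3, s5, s6, s7}, keep only states in Sat with some successor in Z. Z1 = {s1, s2, s3, s5, s6, s7}; Z2 = {s1, s3, s5, s6, s7}; fixed.
Sat(EG (EF p)) = {s1, s3, s5, s6, s7}
|Sat(EG (EF p))| = |{s1, s3, s5, s6, s7}| = 5.

5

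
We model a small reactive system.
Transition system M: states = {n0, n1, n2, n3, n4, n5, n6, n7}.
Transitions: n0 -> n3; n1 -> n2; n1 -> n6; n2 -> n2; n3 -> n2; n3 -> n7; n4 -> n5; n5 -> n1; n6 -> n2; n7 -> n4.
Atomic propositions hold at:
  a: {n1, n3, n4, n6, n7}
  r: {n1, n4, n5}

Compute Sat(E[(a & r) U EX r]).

Sat(a & r) = {n1, n4}
Sat(EX r) = {s : some successor in {n1, n4, n5}} = {n4, n5, n7}
E[(a & r) U EX r]: least fixpoint, start Z0 = Sat(EX r) = {n4, n5, n7}, add states in Sat(a & r) with some successor in Z. Already a fixed point.
Sat(E[(a & r) U EX r]) = {n4, n5, n7}

{n4, n5, n7}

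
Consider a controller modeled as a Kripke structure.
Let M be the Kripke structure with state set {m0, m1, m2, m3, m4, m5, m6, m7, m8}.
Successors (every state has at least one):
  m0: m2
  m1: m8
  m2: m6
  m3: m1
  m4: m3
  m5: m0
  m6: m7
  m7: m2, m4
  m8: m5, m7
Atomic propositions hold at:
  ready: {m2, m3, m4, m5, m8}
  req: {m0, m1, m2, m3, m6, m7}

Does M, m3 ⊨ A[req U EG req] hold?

EG req: greatest fixpoint, start Z0 = {m0, m1, m2, m3, m6, m7}, keep only states in Sat with some successor in Z. Z1 = {m0, m2, m3, m6, m7}; Z2 = {m0, m2, m6, m7}; fixed.
Sat(EG req) = {m0, m2, m6, m7}
A[req U EG req]: least fixpoint, start Z0 = Sat(EG req) = {m0, m2, m6, m7}, add states in Sat(req) with every successor in Z. Already a fixed point.
Sat(A[req U EG req]) = {m0, m2, m6, m7}
m3 ∉ Sat(A[req U EG req]) = {m0, m2, m6, m7}, so the formula does not hold at m3.

No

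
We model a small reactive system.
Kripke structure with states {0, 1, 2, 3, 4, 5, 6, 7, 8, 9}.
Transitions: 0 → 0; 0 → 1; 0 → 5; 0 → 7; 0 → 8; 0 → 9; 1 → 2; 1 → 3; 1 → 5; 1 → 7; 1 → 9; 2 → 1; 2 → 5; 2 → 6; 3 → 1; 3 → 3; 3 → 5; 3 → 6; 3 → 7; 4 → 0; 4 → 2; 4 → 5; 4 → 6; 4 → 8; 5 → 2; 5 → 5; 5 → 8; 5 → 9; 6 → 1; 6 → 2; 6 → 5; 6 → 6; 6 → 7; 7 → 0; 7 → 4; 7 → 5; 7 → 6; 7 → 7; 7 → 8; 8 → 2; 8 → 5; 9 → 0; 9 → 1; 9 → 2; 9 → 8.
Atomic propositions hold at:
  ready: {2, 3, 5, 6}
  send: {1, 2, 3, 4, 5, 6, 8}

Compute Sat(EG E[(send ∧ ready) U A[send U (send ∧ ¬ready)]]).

{1, 2, 3, 4, 5, 6, 8}

Sat(send ∧ ready) = {2, 3, 5, 6}
Sat(¬ready) = {0, 1, 4, 7, 8, 9}
Sat(send ∧ ¬ready) = {1, 4, 8}
A[send U (send ∧ ¬ready)]: least fixpoint, start Z0 = Sat((send ∧ ¬ready)) = {1, 4, 8}, add states in Sat(send) with every successor in Z. Already a fixed point.
Sat(A[send U (send ∧ ¬ready)]) = {1, 4, 8}
E[(send ∧ ready) U A[send U (send ∧ ¬ready)]]: least fixpoint, start Z0 = Sat(A[send U (send ∧ ¬ready)]) = {1, 4, 8}, add states in Sat(send ∧ ready) with some successor in Z. Z1 = {1, 2, 3, 4, 5, 6, 8}; fixed.
Sat(E[(send ∧ ready) U A[send U (send ∧ ¬ready)]]) = {1, 2, 3, 4, 5, 6, 8}
EG E[(send ∧ ready) U A[send U (send ∧ ¬ready)]]: greatest fixpoint, start Z0 = {1, 2, 3, 4, 5, 6, 8}, keep only states in Sat with some successor in Z. Already a fixed point.
Sat(EG E[(send ∧ ready) U A[send U (send ∧ ¬ready)]]) = {1, 2, 3, 4, 5, 6, 8}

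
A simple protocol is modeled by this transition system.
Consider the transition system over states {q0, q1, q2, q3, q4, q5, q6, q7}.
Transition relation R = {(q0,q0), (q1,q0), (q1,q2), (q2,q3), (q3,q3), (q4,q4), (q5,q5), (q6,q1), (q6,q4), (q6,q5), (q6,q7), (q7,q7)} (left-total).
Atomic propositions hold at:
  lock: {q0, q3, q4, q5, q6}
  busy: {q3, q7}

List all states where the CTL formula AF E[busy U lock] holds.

{q0, q1, q2, q3, q4, q5, q6}

E[busy U lock]: least fixpoint, start Z0 = Sat(lock) = {q0, q3, q4, q5, q6}, add states in Sat(busy) with some successor in Z. Already a fixed point.
Sat(E[busy U lock]) = {q0, q3, q4, q5, q6}
AF E[busy U lock]: least fixpoint, start Z0 = {q0, q3, q4, q5, q6}, add states with every successor in Z. Z1 = {q0, q2, q3, q4, q5, q6}; Z2 = {q0, q1, q2, q3, q4, q5, q6}; fixed.
Sat(AF E[busy U lock]) = {q0, q1, q2, q3, q4, q5, q6}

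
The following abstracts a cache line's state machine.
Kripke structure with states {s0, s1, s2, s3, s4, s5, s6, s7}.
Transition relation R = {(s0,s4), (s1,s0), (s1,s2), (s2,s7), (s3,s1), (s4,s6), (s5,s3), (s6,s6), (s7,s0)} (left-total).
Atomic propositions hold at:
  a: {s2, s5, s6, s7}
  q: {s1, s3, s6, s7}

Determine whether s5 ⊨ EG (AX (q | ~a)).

Sat(~a) = {s0, s1, s3, s4}
Sat(q | ~a) = {s0, s1, s3, s4, s6, s7}
Sat(AX (q | ~a)) = {s : every successor in {s0, s1, s3, s4, s6, s7}} = {s0, s2, s3, s4, s5, s6, s7}
EG (AX (q | ~a)): greatest fixpoint, start Z0 = {s0, s2, s3, s4, s5, s6, s7}, keep only states in Sat with some successor in Z. Z1 = {s0, s2, s4, s5, s6, s7}; Z2 = {s0, s2, s4, s6, s7}; fixed.
Sat(EG (AX (q | ~a))) = {s0, s2, s4, s6, s7}
s5 ∉ Sat(EG (AX (q | ~a))) = {s0, s2, s4, s6, s7}, so the formula does not hold at s5.

No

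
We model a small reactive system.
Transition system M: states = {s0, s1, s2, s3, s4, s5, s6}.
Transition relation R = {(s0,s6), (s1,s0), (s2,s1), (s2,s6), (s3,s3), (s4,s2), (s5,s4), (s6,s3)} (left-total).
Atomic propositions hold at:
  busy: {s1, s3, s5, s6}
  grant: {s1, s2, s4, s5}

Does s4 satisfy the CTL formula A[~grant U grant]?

Sat(~grant) = {s0, s3, s6}
A[~grant U grant]: least fixpoint, start Z0 = Sat(grant) = {s1, s2, s4, s5}, add states in Sat(~grant) with every successor in Z. Already a fixed point.
Sat(A[~grant U grant]) = {s1, s2, s4, s5}
s4 ∈ Sat(A[~grant U grant]) = {s1, s2, s4, s5}, so the formula holds at s4.

Yes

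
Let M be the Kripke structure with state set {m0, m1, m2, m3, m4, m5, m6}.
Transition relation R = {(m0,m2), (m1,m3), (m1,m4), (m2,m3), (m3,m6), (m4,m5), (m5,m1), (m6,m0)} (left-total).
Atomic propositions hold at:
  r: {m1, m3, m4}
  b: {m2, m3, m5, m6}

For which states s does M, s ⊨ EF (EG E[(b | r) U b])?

{m1, m4, m5}

Sat(b | r) = {m1, m2, m3, m4, m5, m6}
E[(b | r) U b]: least fixpoint, start Z0 = Sat(b) = {m2, m3, m5, m6}, add states in Sat(b | r) with some successor in Z. Z1 = {m1, m2, m3, m4, m5, m6}; fixed.
Sat(E[(b | r) U b]) = {m1, m2, m3, m4, m5, m6}
EG E[(b | r) U b]: greatest fixpoint, start Z0 = {m1, m2, m3, m4, m5, m6}, keep only states in Sat with some successor in Z. Z1 = {m1, m2, m3, m4, m5}; Z2 = {m1, m2, m4, m5}; Z3 = {m1, m4, m5}; fixed.
Sat(EG E[(b | r) U b]) = {m1, m4, m5}
EF (EG E[(b | r) U b]): least fixpoint, start Z0 = {m1, m4, m5}, add states with some successor in Z. Already a fixed point.
Sat(EF (EG E[(b | r) U b])) = {m1, m4, m5}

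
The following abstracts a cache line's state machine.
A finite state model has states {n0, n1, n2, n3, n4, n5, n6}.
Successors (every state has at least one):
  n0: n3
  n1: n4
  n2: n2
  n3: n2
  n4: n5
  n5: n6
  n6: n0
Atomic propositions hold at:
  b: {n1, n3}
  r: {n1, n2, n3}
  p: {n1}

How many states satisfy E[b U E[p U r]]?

3

E[p U r]: least fixpoint, start Z0 = Sat(r) = {n1, n2, n3}, add states in Sat(p) with some successor in Z. Already a fixed point.
Sat(E[p U r]) = {n1, n2, n3}
E[b U E[p U r]]: least fixpoint, start Z0 = Sat(E[p U r]) = {n1, n2, n3}, add states in Sat(b) with some successor in Z. Already a fixed point.
Sat(E[b U E[p U r]]) = {n1, n2, n3}
|Sat(E[b U E[p U r]])| = |{n1, n2, n3}| = 3.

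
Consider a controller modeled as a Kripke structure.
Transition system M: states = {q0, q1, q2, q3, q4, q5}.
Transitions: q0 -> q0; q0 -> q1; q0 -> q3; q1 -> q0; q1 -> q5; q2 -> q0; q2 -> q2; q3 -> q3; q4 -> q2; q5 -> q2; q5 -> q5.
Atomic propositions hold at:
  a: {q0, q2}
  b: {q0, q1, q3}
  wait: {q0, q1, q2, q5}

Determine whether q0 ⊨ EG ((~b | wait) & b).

Sat(~b) = {q2, q4, q5}
Sat(~b | wait) = {q0, q1, q2, q4, q5}
Sat((~b | wait) & b) = {q0, q1}
EG ((~b | wait) & b): greatest fixpoint, start Z0 = {q0, q1}, keep only states in Sat with some successor in Z. Already a fixed point.
Sat(EG ((~b | wait) & b)) = {q0, q1}
q0 ∈ Sat(EG ((~b | wait) & b)) = {q0, q1}, so the formula holds at q0.

Yes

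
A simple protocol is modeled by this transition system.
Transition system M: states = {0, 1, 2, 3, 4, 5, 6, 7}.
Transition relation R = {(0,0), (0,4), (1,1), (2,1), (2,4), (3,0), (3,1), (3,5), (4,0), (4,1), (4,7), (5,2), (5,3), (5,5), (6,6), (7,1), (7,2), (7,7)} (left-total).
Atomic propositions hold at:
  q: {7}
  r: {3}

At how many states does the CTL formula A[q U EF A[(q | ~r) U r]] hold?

Sat(~r) = {0, 1, 2, 4, 5, 6, 7}
Sat(q | ~r) = {0, 1, 2, 4, 5, 6, 7}
A[(q | ~r) U r]: least fixpoint, start Z0 = Sat(r) = {3}, add states in Sat(q | ~r) with every successor in Z. Already a fixed point.
Sat(A[(q | ~r) U r]) = {3}
EF A[(q | ~r) U r]: least fixpoint, start Z0 = {3}, add states with some successor in Z. Z1 = {3, 5}; fixed.
Sat(EF A[(q | ~r) U r]) = {3, 5}
A[q U EF A[(q | ~r) U r]]: least fixpoint, start Z0 = Sat(EF A[(q | ~r) U r]) = {3, 5}, add states in Sat(q) with every successor in Z. Already a fixed point.
Sat(A[q U EF A[(q | ~r) U r]]) = {3, 5}
|Sat(A[q U EF A[(q | ~r) U r]])| = |{3, 5}| = 2.

2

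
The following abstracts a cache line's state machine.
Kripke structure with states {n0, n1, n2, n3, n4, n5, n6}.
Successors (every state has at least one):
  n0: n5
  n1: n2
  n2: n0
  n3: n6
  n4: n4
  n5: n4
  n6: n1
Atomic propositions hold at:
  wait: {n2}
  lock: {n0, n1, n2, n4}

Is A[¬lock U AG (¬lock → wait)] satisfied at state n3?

Sat(¬lock) = {n3, n5, n6}
Sat(¬lock → wait) = {n0, n1, n2, n4}
AG (¬lock → wait): greatest fixpoint, start Z0 = {n0, n1, n2, n4}, keep only states in Sat with every successor in Z. Z1 = {n1, n2, n4}; Z2 = {n1, n4}; Z3 = {n4}; fixed.
Sat(AG (¬lock → wait)) = {n4}
A[¬lock U AG (¬lock → wait)]: least fixpoint, start Z0 = Sat(AG (¬lock → wait)) = {n4}, add states in Sat(¬lock) with every successor in Z. Z1 = {n4, n5}; fixed.
Sat(A[¬lock U AG (¬lock → wait)]) = {n4, n5}
n3 ∉ Sat(A[¬lock U AG (¬lock → wait)]) = {n4, n5}, so the formula does not hold at n3.

No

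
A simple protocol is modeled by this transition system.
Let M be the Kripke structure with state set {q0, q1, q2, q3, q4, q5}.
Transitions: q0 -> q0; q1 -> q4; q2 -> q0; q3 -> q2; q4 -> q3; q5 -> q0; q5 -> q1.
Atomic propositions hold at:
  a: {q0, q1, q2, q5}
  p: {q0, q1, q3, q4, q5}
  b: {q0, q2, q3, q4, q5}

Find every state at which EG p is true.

EG p: greatest fixpoint, start Z0 = {q0, q1, q3, q4, q5}, keep only states in Sat with some successor in Z. Z1 = {q0, q1, q4, q5}; Z2 = {q0, q1, q5}; Z3 = {q0, q5}; fixed.
Sat(EG p) = {q0, q5}

{q0, q5}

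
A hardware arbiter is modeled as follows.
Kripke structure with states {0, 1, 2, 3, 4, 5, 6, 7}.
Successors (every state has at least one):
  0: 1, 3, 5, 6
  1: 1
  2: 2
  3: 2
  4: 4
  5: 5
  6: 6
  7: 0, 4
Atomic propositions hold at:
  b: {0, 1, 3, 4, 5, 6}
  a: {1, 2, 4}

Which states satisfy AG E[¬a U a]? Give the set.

Sat(¬a) = {0, 3, 5, 6, 7}
E[¬a U a]: least fixpoint, start Z0 = Sat(a) = {1, 2, 4}, add states in Sat(¬a) with some successor in Z. Z1 = {0, 1, 2, 3, 4, 7}; fixed.
Sat(E[¬a U a]) = {0, 1, 2, 3, 4, 7}
AG E[¬a U a]: greatest fixpoint, start Z0 = {0, 1, 2, 3, 4, 7}, keep only states in Sat with every successor in Z. Z1 = {1, 2, 3, 4, 7}; Z2 = {1, 2, 3, 4}; fixed.
Sat(AG E[¬a U a]) = {1, 2, 3, 4}

{1, 2, 3, 4}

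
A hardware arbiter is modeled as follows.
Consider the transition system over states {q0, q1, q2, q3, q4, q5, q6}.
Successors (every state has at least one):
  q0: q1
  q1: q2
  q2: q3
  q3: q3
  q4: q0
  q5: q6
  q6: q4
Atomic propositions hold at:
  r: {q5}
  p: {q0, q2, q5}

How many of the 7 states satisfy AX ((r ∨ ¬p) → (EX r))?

2

Sat(¬p) = {q1, q3, q4, q6}
Sat(r ∨ ¬p) = {q1, q3, q4, q5, q6}
Sat(EX r) = {s : some successor in {q5}} = ∅
Sat((r ∨ ¬p) → (EX r)) = {q0, q2}
Sat(AX ((r ∨ ¬p) → (EX r))) = {s : every successor in {q0, q2}} = {q1, q4}
|Sat(AX ((r ∨ ¬p) → (EX r)))| = |{q1, q4}| = 2.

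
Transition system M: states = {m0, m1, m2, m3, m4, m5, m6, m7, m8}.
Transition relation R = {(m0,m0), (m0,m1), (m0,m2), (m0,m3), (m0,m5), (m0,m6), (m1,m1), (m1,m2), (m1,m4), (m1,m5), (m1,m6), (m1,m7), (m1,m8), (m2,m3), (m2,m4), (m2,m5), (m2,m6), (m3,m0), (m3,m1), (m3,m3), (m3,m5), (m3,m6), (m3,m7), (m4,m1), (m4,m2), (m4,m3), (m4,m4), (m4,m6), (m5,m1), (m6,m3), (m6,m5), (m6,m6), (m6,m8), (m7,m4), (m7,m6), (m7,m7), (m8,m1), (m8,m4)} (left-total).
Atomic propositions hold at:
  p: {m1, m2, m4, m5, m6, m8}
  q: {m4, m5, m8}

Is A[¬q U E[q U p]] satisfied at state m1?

Yes

Sat(¬q) = {m0, m1, m2, m3, m6, m7}
E[q U p]: least fixpoint, start Z0 = Sat(p) = {m1, m2, m4, m5, m6, m8}, add states in Sat(q) with some successor in Z. Already a fixed point.
Sat(E[q U p]) = {m1, m2, m4, m5, m6, m8}
A[¬q U E[q U p]]: least fixpoint, start Z0 = Sat(E[q U p]) = {m1, m2, m4, m5, m6, m8}, add states in Sat(¬q) with every successor in Z. Already a fixed point.
Sat(A[¬q U E[q U p]]) = {m1, m2, m4, m5, m6, m8}
m1 ∈ Sat(A[¬q U E[q U p]]) = {m1, m2, m4, m5, m6, m8}, so the formula holds at m1.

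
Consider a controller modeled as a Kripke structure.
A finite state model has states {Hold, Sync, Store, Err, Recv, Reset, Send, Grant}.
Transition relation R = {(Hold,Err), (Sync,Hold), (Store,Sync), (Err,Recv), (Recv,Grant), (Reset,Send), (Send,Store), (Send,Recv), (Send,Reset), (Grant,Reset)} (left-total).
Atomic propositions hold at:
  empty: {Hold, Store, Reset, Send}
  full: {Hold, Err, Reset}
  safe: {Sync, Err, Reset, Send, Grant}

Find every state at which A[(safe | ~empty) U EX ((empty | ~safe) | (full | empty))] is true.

{Hold, Sync, Err, Recv, Reset, Send, Grant}

Sat(~empty) = {Sync, Err, Recv, Grant}
Sat(safe | ~empty) = {Sync, Err, Recv, Reset, Send, Grant}
Sat(~safe) = {Hold, Store, Recv}
Sat(empty | ~safe) = {Hold, Store, Recv, Reset, Send}
Sat(full | empty) = {Hold, Store, Err, Reset, Send}
Sat((empty | ~safe) | (full | empty)) = {Hold, Store, Err, Recv, Reset, Send}
Sat(EX ((empty | ~safe) | (full | empty))) = {s : some successor in {Hold, Store, Err, Recv, Reset, Send}} = {Hold, Sync, Err, Reset, Send, Grant}
A[(safe | ~empty) U EX ((empty | ~safe) | (full | empty))]: least fixpoint, start Z0 = Sat(EX ((empty | ~safe) | (full | empty))) = {Hold, Sync, Err, Reset, Send, Grant}, add states in Sat(safe | ~empty) with every successor in Z. Z1 = {Hold, Sync, Err, Recv, Reset, Send, Grant}; fixed.
Sat(A[(safe | ~empty) U EX ((empty | ~safe) | (full | empty))]) = {Hold, Sync, Err, Recv, Reset, Send, Grant}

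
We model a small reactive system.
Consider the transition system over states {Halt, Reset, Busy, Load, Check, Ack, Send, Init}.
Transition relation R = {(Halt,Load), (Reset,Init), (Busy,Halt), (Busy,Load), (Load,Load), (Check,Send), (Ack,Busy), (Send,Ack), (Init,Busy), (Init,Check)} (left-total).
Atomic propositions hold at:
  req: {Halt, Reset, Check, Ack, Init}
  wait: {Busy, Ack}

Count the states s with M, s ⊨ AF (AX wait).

Sat(AX wait) = {s : every successor in {Busy, Ack}} = {Ack, Send}
AF (AX wait): least fixpoint, start Z0 = {Ack, Send}, add states with every successor in Z. Z1 = {Check, Ack, Send}; fixed.
Sat(AF (AX wait)) = {Check, Ack, Send}
|Sat(AF (AX wait))| = |{Check, Ack, Send}| = 3.

3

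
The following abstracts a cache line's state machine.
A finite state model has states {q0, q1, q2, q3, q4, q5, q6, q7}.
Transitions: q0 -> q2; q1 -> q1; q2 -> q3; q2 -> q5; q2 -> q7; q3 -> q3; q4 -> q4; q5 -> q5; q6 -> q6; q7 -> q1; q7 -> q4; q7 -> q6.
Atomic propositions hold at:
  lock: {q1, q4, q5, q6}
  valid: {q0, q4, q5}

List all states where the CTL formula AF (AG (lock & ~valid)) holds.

Sat(~valid) = {q1, q2, q3, q6, q7}
Sat(lock & ~valid) = {q1, q6}
AG (lock & ~valid): greatest fixpoint, start Z0 = {q1, q6}, keep only states in Sat with every successor in Z. Already a fixed point.
Sat(AG (lock & ~valid)) = {q1, q6}
AF (AG (lock & ~valid)): least fixpoint, start Z0 = {q1, q6}, add states with every successor in Z. Already a fixed point.
Sat(AF (AG (lock & ~valid))) = {q1, q6}

{q1, q6}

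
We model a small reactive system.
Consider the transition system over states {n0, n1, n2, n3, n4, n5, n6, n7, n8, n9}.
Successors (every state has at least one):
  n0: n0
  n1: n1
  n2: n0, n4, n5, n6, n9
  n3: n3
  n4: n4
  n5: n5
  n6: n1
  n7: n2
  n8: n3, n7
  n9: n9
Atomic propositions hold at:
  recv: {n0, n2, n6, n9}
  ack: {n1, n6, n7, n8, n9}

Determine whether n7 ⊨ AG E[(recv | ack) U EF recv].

Sat(recv | ack) = {n0, n1, n2, n6, n7, n8, n9}
EF recv: least fixpoint, start Z0 = {n0, n2, n6, n9}, add states with some successor in Z. Z1 = {n0, n2, n6, n7, n9}; Z2 = {n0, n2, n6, n7, n8, n9}; fixed.
Sat(EF recv) = {n0, n2, n6, n7, n8, n9}
E[(recv | ack) U EF recv]: least fixpoint, start Z0 = Sat(EF recv) = {n0, n2, n6, n7, n8, n9}, add states in Sat(recv | ack) with some successor in Z. Already a fixed point.
Sat(E[(recv | ack) U EF recv]) = {n0, n2, n6, n7, n8, n9}
AG E[(recv | ack) U EF recv]: greatest fixpoint, start Z0 = {n0, n2, n6, n7, n8, n9}, keep only states in Sat with every successor in Z. Z1 = {n0, n7, n9}; Z2 = {n0, n9}; fixed.
Sat(AG E[(recv | ack) U EF recv]) = {n0, n9}
n7 ∉ Sat(AG E[(recv | ack) U EF recv]) = {n0, n9}, so the formula does not hold at n7.

No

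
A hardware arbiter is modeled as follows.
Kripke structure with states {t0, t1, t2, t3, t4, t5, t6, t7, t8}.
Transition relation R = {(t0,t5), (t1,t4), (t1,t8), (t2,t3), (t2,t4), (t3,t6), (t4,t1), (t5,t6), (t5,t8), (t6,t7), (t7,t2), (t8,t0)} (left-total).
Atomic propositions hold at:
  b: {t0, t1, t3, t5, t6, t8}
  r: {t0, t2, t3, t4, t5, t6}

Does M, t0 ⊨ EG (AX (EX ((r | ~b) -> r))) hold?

Sat(~b) = {t2, t4, t7}
Sat(r | ~b) = {t0, t2, t3, t4, t5, t6, t7}
Sat((r | ~b) -> r) = {t0, t1, t2, t3, t4, t5, t6, t8}
Sat(EX ((r | ~b) -> r)) = {s : some successor in {t0, t1, t2, t3, t4, t5, t6, t8}} = {t0, t1, t2, t3, t4, t5, t7, t8}
Sat(AX (EX ((r | ~b) -> r))) = {s : every successor in {t0, t1, t2, t3, t4, t5, t7, t8}} = {t0, t1, t2, t4, t6, t7, t8}
EG (AX (EX ((r | ~b) -> r))): greatest fixpoint, start Z0 = {t0, t1, t2, t4, t6, t7, t8}, keep only states in Sat with some successor in Z. Z1 = {t1, t2, t4, t6, t7, t8}; Z2 = {t1, t2, t4, t6, t7}; fixed.
Sat(EG (AX (EX ((r | ~b) -> r)))) = {t1, t2, t4, t6, t7}
t0 ∉ Sat(EG (AX (EX ((r | ~b) -> r)))) = {t1, t2, t4, t6, t7}, so the formula does not hold at t0.

No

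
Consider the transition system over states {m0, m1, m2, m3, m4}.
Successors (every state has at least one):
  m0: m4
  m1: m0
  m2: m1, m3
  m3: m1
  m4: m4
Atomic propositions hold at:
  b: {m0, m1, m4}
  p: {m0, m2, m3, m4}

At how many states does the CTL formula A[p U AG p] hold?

2

AG p: greatest fixpoint, start Z0 = {m0, m2, m3, m4}, keep only states in Sat with every successor in Z. Z1 = {m0, m4}; fixed.
Sat(AG p) = {m0, m4}
A[p U AG p]: least fixpoint, start Z0 = Sat(AG p) = {m0, m4}, add states in Sat(p) with every successor in Z. Already a fixed point.
Sat(A[p U AG p]) = {m0, m4}
|Sat(A[p U AG p])| = |{m0, m4}| = 2.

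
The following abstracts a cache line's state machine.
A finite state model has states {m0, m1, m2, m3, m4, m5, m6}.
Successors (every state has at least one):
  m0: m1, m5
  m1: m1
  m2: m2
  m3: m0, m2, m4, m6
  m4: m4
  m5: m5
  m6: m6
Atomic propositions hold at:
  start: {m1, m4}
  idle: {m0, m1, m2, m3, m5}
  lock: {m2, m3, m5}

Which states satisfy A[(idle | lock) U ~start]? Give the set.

Sat(idle | lock) = {m0, m1, m2, m3, m5}
Sat(~start) = {m0, m2, m3, m5, m6}
A[(idle | lock) U ~start]: least fixpoint, start Z0 = Sat(~start) = {m0, m2, m3, m5, m6}, add states in Sat(idle | lock) with every successor in Z. Already a fixed point.
Sat(A[(idle | lock) U ~start]) = {m0, m2, m3, m5, m6}

{m0, m2, m3, m5, m6}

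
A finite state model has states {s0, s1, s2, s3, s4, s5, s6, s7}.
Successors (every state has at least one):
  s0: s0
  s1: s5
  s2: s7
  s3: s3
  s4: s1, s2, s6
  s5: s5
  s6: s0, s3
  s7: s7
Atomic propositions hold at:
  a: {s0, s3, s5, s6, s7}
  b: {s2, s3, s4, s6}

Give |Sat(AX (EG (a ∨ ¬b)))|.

Sat(¬b) = {s0, s1, s5, s7}
Sat(a ∨ ¬b) = {s0, s1, s3, s5, s6, s7}
EG (a ∨ ¬b): greatest fixpoint, start Z0 = {s0, s1, s3, s5, s6, s7}, keep only states in Sat with some successor in Z. Already a fixed point.
Sat(EG (a ∨ ¬b)) = {s0, s1, s3, s5, s6, s7}
Sat(AX (EG (a ∨ ¬b))) = {s : every successor in {s0, s1, s3, s5, s6, s7}} = {s0, s1, s2, s3, s5, s6, s7}
|Sat(AX (EG (a ∨ ¬b)))| = |{s0, s1, s2, s3, s5, s6, s7}| = 7.

7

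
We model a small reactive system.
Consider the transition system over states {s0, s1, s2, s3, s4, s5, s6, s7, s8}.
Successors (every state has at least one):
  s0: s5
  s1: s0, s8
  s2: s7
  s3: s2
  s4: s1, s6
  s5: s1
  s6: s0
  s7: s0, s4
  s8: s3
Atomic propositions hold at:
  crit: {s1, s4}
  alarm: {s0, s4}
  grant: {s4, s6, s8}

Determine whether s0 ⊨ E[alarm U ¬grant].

Yes

Sat(¬grant) = {s0, s1, s2, s3, s5, s7}
E[alarm U ¬grant]: least fixpoint, start Z0 = Sat(¬grant) = {s0, s1, s2, s3, s5, s7}, add states in Sat(alarm) with some successor in Z. Z1 = {s0, s1, s2, s3, s4, s5, s7}; fixed.
Sat(E[alarm U ¬grant]) = {s0, s1, s2, s3, s4, s5, s7}
s0 ∈ Sat(E[alarm U ¬grant]) = {s0, s1, s2, s3, s4, s5, s7}, so the formula holds at s0.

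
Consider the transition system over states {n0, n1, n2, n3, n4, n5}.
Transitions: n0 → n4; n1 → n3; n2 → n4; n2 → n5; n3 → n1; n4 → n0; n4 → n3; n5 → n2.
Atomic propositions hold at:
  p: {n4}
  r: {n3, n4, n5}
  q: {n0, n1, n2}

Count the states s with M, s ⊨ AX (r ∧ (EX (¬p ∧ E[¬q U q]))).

Sat(¬p) = {n0, n1, n2, n3, n5}
Sat(¬q) = {n3, n4, n5}
E[¬q U q]: least fixpoint, start Z0 = Sat(q) = {n0, n1, n2}, add states in Sat(¬q) with some successor in Z. Z1 = {n0, n1, n2, n3, n4, n5}; fixed.
Sat(E[¬q U q]) = {n0, n1, n2, n3, n4, n5}
Sat(¬p ∧ E[¬q U q]) = {n0, n1, n2, n3, n5}
Sat(EX (¬p ∧ E[¬q U q])) = {s : some successor in {n0, n1, n2, n3, n5}} = {n1, n2, n3, n4, n5}
Sat(r ∧ (EX (¬p ∧ E[¬q U q]))) = {n3, n4, n5}
Sat(AX (r ∧ (EX (¬p ∧ E[¬q U q])))) = {s : every successor in {n3, n4, n5}} = {n0, n1, n2}
|Sat(AX (r ∧ (EX (¬p ∧ E[¬q U q]))))| = |{n0, n1, n2}| = 3.

3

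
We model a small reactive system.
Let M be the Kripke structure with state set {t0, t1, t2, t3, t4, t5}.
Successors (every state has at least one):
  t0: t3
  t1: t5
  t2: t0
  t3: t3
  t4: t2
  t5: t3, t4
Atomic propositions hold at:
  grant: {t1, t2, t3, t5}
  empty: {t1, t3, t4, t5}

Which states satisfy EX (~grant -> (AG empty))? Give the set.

{t0, t1, t3, t4, t5}

Sat(~grant) = {t0, t4}
AG empty: greatest fixpoint, start Z0 = {t1, t3, t4, t5}, keep only states in Sat with every successor in Z. Z1 = {t1, t3, t5}; Z2 = {t1, t3}; Z3 = {t3}; fixed.
Sat(AG empty) = {t3}
Sat(~grant -> (AG empty)) = {t1, t2, t3, t5}
Sat(EX (~grant -> (AG empty))) = {s : some successor in {t1, t2, t3, t5}} = {t0, t1, t3, t4, t5}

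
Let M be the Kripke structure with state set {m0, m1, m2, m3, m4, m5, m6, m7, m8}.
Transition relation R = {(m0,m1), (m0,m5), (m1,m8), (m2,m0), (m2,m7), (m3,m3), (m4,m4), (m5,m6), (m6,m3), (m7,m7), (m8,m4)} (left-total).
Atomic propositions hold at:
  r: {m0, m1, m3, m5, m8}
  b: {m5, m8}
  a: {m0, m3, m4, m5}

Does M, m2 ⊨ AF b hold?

AF b: least fixpoint, start Z0 = {m5, m8}, add states with every successor in Z. Z1 = {m1, m5, m8}; Z2 = {m0, m1, m5, m8}; fixed.
Sat(AF b) = {m0, m1, m5, m8}
m2 ∉ Sat(AF b) = {m0, m1, m5, m8}, so the formula does not hold at m2.

No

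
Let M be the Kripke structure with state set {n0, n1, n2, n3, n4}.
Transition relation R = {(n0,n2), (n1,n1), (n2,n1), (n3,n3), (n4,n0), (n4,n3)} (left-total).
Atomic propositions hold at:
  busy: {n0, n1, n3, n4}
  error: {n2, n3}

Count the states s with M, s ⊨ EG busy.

3

EG busy: greatest fixpoint, start Z0 = {n0, n1, n3, n4}, keep only states in Sat with some successor in Z. Z1 = {n1, n3, n4}; fixed.
Sat(EG busy) = {n1, n3, n4}
|Sat(EG busy)| = |{n1, n3, n4}| = 3.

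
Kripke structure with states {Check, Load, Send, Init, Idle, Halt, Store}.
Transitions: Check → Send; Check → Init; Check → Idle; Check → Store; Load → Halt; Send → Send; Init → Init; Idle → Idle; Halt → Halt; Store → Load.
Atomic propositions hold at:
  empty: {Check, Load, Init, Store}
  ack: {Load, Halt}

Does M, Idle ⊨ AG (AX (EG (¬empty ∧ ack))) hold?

Sat(¬empty) = {Send, Idle, Halt}
Sat(¬empty ∧ ack) = {Halt}
EG (¬empty ∧ ack): greatest fixpoint, start Z0 = {Halt}, keep only states in Sat with some successor in Z. Already a fixed point.
Sat(EG (¬empty ∧ ack)) = {Halt}
Sat(AX (EG (¬empty ∧ ack))) = {s : every successor in {Halt}} = {Load, Halt}
AG (AX (EG (¬empty ∧ ack))): greatest fixpoint, start Z0 = {Load, Halt}, keep only states in Sat with every successor in Z. Already a fixed point.
Sat(AG (AX (EG (¬empty ∧ ack)))) = {Load, Halt}
Idle ∉ Sat(AG (AX (EG (¬empty ∧ ack)))) = {Load, Halt}, so the formula does not hold at Idle.

No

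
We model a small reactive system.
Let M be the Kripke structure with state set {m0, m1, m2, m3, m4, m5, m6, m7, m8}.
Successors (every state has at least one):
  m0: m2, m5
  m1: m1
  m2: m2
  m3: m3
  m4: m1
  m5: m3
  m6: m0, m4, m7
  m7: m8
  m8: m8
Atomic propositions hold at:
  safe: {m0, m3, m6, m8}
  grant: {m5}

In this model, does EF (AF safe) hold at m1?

AF safe: least fixpoint, start Z0 = {m0, m3, m6, m8}, add states with every successor in Z. Z1 = {m0, m3, m5, m6, m7, m8}; fixed.
Sat(AF safe) = {m0, m3, m5, m6, m7, m8}
EF (AF safe): least fixpoint, start Z0 = {m0, m3, m5, m6, m7, m8}, add states with some successor in Z. Already a fixed point.
Sat(EF (AF safe)) = {m0, m3, m5, m6, m7, m8}
m1 ∉ Sat(EF (AF safe)) = {m0, m3, m5, m6, m7, m8}, so the formula does not hold at m1.

No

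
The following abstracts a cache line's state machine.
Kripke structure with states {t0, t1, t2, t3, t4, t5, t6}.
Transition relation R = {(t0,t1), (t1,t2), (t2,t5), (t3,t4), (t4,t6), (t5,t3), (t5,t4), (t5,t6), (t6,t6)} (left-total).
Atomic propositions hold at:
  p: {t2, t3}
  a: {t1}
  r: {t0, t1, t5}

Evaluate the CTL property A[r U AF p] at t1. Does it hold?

AF p: least fixpoint, start Z0 = {t2, t3}, add states with every successor in Z. Z1 = {t1, t2, t3}; Z2 = {t0, t1, t2, t3}; fixed.
Sat(AF p) = {t0, t1, t2, t3}
A[r U AF p]: least fixpoint, start Z0 = Sat(AF p) = {t0, t1, t2, t3}, add states in Sat(r) with every successor in Z. Already a fixed point.
Sat(A[r U AF p]) = {t0, t1, t2, t3}
t1 ∈ Sat(A[r U AF p]) = {t0, t1, t2, t3}, so the formula holds at t1.

Yes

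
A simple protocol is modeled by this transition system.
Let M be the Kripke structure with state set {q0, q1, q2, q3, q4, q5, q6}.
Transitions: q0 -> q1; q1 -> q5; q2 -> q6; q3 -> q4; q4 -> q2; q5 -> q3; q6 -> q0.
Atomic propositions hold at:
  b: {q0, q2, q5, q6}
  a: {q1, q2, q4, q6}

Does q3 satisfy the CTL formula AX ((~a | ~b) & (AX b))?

Yes

Sat(~a) = {q0, q3, q5}
Sat(~b) = {q1, q3, q4}
Sat(~a | ~b) = {q0, q1, q3, q4, q5}
Sat(AX b) = {s : every successor in {q0, q2, q5, q6}} = {q1, q2, q4, q6}
Sat((~a | ~b) & (AX b)) = {q1, q4}
Sat(AX ((~a | ~b) & (AX b))) = {s : every successor in {q1, q4}} = {q0, q3}
q3 ∈ Sat(AX ((~a | ~b) & (AX b))) = {q0, q3}, so the formula holds at q3.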